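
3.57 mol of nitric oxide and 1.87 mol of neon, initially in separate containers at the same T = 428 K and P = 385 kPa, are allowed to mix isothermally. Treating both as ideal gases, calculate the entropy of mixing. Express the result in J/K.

ΔS_mix = 29.1 J/K

Mole fractions: x_A = 3.57/5.44 = 0.656, x_B = 0.344.
ΔS_mix = −R(n_A ln x_A + n_B ln x_B) = −8.314 × (3.57 ln 0.656 + 1.87 ln 0.344) = 29.1 J/K.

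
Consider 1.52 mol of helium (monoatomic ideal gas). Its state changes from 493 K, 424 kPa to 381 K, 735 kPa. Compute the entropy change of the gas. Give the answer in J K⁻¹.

ΔS = -15.1 J/K

ΔS = nC_p ln(T₂/T₁) − nR ln(P₂/P₁), with C_p = 5R/2 = 20.79 J mol⁻¹ K⁻¹ for a monoatomic ideal gas.
ΔS = 1.52 × [20.79 × ln(381/493) − 8.314 × ln(735/424)] = -15.1 J/K.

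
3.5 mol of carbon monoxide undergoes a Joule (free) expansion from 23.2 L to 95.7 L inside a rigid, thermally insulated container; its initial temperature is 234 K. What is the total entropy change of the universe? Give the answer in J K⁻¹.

No heat is exchanged and no work is done, so the ideal-gas temperature stays constant.
Entropy is a state function; using a reversible isothermal path, ΔS_gas = nR ln(V₂/V₁) = 3.5 × 8.314 × ln(95.7/23.2) = 41.2 J/K.
The insulated surroundings exchange no heat, so ΔS_surr = 0 and ΔS_universe = ΔS_gas.

ΔS_universe = 41.2 J/K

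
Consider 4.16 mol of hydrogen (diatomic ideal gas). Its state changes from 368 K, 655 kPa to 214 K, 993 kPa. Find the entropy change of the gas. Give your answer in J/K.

ΔS = -80 J/K

ΔS = nC_p ln(T₂/T₁) − nR ln(P₂/P₁), with C_p = 7R/2 = 29.1 J mol⁻¹ K⁻¹ for a diatomic ideal gas.
ΔS = 4.16 × [29.1 × ln(214/368) − 8.314 × ln(993/655)] = -80 J/K.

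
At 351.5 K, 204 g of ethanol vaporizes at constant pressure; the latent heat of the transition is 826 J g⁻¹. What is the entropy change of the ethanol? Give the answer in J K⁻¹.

Heat absorbed by the substance: Q = mL = 204 × 826 = 168504 J.
At constant T, ΔS = Q_rev/T = 168504 / 351.5 = 479 J/K.

ΔS = 479 J/K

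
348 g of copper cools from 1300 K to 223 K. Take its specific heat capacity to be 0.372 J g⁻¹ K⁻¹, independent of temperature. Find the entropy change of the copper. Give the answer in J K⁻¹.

ΔS = -228 J/K

ΔS = ∫dQ_rev/T = m c ln(T₂/T₁) = 348 × 0.372 × ln(223/1300) = -228 J/K.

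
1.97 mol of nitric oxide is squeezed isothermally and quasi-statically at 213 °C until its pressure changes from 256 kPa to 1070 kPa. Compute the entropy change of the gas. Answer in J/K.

For an isothermal ideal gas ΔS_gas = nR ln(P₁/P₂) = 1.97 × 8.314 × ln(256/1070) = -23.4 J/K.

ΔS_gas = -23.4 J/K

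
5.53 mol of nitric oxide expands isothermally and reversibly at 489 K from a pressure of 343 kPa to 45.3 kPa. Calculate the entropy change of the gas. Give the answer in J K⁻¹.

ΔS_gas = 93.1 J/K

For an isothermal ideal gas ΔS_gas = nR ln(P₁/P₂) = 5.53 × 8.314 × ln(343/45.3) = 93.1 J/K.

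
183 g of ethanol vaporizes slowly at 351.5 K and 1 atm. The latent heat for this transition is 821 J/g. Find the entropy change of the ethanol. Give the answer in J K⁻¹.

ΔS = 427 J/K

Heat absorbed by the substance: Q = mL = 183 × 821 = 150243 J.
At constant T, ΔS = Q_rev/T = 150243 / 351.5 = 427 J/K.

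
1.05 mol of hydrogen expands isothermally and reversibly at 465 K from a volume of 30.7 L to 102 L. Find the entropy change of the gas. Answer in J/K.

For an isothermal ideal gas ΔS_gas = nR ln(V₂/V₁) = 1.05 × 8.314 × ln(102/30.7) = 10.5 J/K.

ΔS_gas = 10.5 J/K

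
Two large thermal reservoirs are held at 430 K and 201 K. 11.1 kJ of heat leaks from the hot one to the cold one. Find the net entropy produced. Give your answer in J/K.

ΔS_total = 29.4 J/K

ΔS_hot = −Q/T_H = −11100/430 = -25.81 J/K and ΔS_cold = +Q/T_C = 11100/201 = 55.22 J/K.
ΔS_total = -25.81 + 55.22 = 29.4 J/K, positive as the second law requires.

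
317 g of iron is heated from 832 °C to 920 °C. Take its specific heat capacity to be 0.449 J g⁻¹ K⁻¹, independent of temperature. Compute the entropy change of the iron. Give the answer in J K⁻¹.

In kelvin: T₁ = 1105.15 K, T₂ = 1193.15 K. ΔS = ∫dQ_rev/T = m c ln(T₂/T₁) = 317 × 0.449 × ln(1193.15/1105.15) = 10.9 J/K.

ΔS = 10.9 J/K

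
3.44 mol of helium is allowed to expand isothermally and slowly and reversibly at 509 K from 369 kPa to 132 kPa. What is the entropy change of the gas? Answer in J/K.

ΔS_gas = 29.4 J/K

For an isothermal ideal gas ΔS_gas = nR ln(P₁/P₂) = 3.44 × 8.314 × ln(369/132) = 29.4 J/K.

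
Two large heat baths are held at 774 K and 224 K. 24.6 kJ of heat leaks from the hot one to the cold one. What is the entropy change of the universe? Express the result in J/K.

ΔS_total = 78 J/K

ΔS_hot = −Q/T_H = −24600/774 = -31.78 J/K and ΔS_cold = +Q/T_C = 24600/224 = 109.8 J/K.
ΔS_total = -31.78 + 109.8 = 78 J/K, positive as the second law requires.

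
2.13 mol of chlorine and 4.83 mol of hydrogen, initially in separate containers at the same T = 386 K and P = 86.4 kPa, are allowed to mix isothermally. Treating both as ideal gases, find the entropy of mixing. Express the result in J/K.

Mole fractions: x_A = 2.13/6.96 = 0.306, x_B = 0.694.
ΔS_mix = −R(n_A ln x_A + n_B ln x_B) = −8.314 × (2.13 ln 0.306 + 4.83 ln 0.694) = 35.6 J/K.

ΔS_mix = 35.6 J/K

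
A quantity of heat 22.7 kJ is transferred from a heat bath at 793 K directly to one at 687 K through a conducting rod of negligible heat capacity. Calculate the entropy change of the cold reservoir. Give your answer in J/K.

The cold reservoir gains heat Q, so ΔS_cold = +Q/T_C = 22700/687 = 33 J/K.

ΔS_cold = 33 J/K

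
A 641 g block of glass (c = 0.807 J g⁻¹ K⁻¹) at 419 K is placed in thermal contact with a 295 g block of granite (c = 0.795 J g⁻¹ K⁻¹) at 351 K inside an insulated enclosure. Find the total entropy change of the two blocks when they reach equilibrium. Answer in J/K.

ΔS_total = 2.47 J/K

Energy balance: T_f = (m₁c₁T₁ + m₂c₂T₂)/(m₁c₁ + m₂c₂) = 397.79 K.
ΔS₁ = m₁c₁ ln(T_f/T₁) = 517.287 × ln(397.79/419) = -26.874 J/K.
ΔS₂ = m₂c₂ ln(T_f/T₂) = 234.525 × ln(397.79/351) = 29.347 J/K.
ΔS_total = -26.874 + 29.347 = 2.47 J/K.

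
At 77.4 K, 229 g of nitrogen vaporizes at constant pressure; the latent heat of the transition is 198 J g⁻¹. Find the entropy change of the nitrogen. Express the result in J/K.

ΔS = 586 J/K

Heat absorbed by the substance: Q = mL = 229 × 198 = 45342 J.
At constant T, ΔS = Q_rev/T = 45342 / 77.4 = 586 J/K.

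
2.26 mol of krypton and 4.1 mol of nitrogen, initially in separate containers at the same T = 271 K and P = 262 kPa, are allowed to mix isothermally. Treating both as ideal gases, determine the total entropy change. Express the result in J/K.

Mole fractions: x_A = 2.26/6.36 = 0.355, x_B = 0.645.
ΔS_mix = −R(n_A ln x_A + n_B ln x_B) = −8.314 × (2.26 ln 0.355 + 4.1 ln 0.645) = 34.4 J/K.

ΔS_mix = 34.4 J/K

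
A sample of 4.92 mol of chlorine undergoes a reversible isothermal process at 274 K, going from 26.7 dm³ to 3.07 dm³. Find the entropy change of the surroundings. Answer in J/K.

ΔS_surr = 88.5 J/K

For an isothermal ideal gas ΔS_gas = nR ln(V₂/V₁) = 4.92 × 8.314 × ln(3.07/26.7) = -88.5 J/K.
The process is reversible, so ΔS_surr = −ΔS_gas = 88.5 J/K and ΔS_universe = 0.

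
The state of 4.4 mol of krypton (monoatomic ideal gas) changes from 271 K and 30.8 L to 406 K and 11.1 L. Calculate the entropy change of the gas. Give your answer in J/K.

Entropy is a state function: ΔS = nC_V ln(T₂/T₁) + nR ln(V₂/V₁), with C_V = 3R/2 = 12.47 J mol⁻¹ K⁻¹ for a monoatomic ideal gas.
ΔS = 4.4 × [12.47 × ln(406/271) + 8.314 × ln(11.1/30.8)] = -15.2 J/K.

ΔS = -15.2 J/K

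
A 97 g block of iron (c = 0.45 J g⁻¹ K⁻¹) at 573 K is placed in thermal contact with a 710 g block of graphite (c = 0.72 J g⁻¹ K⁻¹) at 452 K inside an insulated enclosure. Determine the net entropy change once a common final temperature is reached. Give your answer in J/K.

Energy balance: T_f = (m₁c₁T₁ + m₂c₂T₂)/(m₁c₁ + m₂c₂) = 461.52 K.
ΔS₁ = m₁c₁ ln(T_f/T₁) = 43.65 × ln(461.52/573) = -9.444 J/K.
ΔS₂ = m₂c₂ ln(T_f/T₂) = 511.2 × ln(461.52/452) = 10.65 J/K.
ΔS_total = -9.444 + 10.65 = 1.21 J/K.

ΔS_total = 1.21 J/K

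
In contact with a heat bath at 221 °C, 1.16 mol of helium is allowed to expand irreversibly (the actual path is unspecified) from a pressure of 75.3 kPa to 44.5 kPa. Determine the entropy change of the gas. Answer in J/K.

Entropy is a state function, so ΔS_gas depends only on the end states.
For an isothermal ideal gas ΔS_gas = nR ln(P₁/P₂) = 1.16 × 8.314 × ln(75.3/44.5) = 5.07 J/K.

ΔS_gas = 5.07 J/K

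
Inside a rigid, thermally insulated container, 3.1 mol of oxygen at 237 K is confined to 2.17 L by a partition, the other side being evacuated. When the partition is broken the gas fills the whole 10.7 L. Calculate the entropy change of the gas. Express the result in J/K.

For an ideal gas in free expansion Q = 0 and W = 0, so T is unchanged.
Entropy is a state function; using a reversible isothermal path, ΔS_gas = nR ln(V₂/V₁) = 3.1 × 8.314 × ln(10.7/2.17) = 41.1 J/K.

ΔS_gas = 41.1 J/K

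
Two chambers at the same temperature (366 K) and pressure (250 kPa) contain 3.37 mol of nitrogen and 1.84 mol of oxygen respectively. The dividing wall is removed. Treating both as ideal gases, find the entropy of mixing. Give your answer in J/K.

Mole fractions: x_A = 3.37/5.21 = 0.647, x_B = 0.353.
ΔS_mix = −R(n_A ln x_A + n_B ln x_B) = −8.314 × (3.37 ln 0.647 + 1.84 ln 0.353) = 28.1 J/K.

ΔS_mix = 28.1 J/K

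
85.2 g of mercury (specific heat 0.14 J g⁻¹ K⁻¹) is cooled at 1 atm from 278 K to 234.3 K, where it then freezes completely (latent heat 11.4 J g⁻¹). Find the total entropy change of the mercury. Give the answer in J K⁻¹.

ΔS = -6.19 J/K

Cooling step: ΔS₁ = m c ln(T_tr/T_i) = 85.2 × 0.14 × ln(234.3/278) = -2.0399 J/K.
Phase change: ΔS₂ = −mL/T_tr = −85.2 × 11.4 / 234.3 = -4.1455 J/K.
ΔS_total = (-2.0399) + (-4.1455) = -6.19 J/K.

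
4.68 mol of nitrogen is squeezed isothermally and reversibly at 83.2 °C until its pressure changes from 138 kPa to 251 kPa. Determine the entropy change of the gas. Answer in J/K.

For an isothermal ideal gas ΔS_gas = nR ln(P₁/P₂) = 4.68 × 8.314 × ln(138/251) = -23.3 J/K.

ΔS_gas = -23.3 J/K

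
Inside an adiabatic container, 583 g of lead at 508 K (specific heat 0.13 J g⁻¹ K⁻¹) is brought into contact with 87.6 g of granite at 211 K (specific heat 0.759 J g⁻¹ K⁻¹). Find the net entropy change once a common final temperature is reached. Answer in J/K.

Energy balance: T_f = (m₁c₁T₁ + m₂c₂T₂)/(m₁c₁ + m₂c₂) = 369.21 K.
ΔS₁ = m₁c₁ ln(T_f/T₁) = 75.79 × ln(369.21/508) = -24.19 J/K.
ΔS₂ = m₂c₂ ln(T_f/T₂) = 66.4884 × ln(369.21/211) = 37.2 J/K.
ΔS_total = -24.19 + 37.2 = 13 J/K.

ΔS_total = 13 J/K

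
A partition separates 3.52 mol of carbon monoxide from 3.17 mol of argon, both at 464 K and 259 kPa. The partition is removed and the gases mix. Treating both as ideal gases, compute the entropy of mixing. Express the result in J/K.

ΔS_mix = 38.5 J/K

Mole fractions: x_A = 3.52/6.69 = 0.526, x_B = 0.474.
ΔS_mix = −R(n_A ln x_A + n_B ln x_B) = −8.314 × (3.52 ln 0.526 + 3.17 ln 0.474) = 38.5 J/K.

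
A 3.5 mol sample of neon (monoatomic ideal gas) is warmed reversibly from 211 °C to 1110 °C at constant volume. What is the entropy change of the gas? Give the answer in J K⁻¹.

In kelvin: T₁ = 484.15 K, T₂ = 1383.15 K. At constant volume, ΔS = nC_V ln(T₂/T₁) with C_V = 3R/2 = 12.47 J mol⁻¹ K⁻¹.
ΔS = 3.5 × 12.47 × ln(1383.15/484.15) = 45.8 J/K.

ΔS = 45.8 J/K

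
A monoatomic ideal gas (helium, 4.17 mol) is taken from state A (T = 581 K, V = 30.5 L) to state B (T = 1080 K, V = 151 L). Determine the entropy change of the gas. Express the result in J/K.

ΔS = 87.7 J/K

Entropy is a state function: ΔS = nC_V ln(T₂/T₁) + nR ln(V₂/V₁), with C_V = 3R/2 = 12.47 J mol⁻¹ K⁻¹ for a monoatomic ideal gas.
ΔS = 4.17 × [12.47 × ln(1080/581) + 8.314 × ln(151/30.5)] = 87.7 J/K.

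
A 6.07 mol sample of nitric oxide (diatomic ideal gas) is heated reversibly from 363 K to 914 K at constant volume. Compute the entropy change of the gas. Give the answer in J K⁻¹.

ΔS = 117 J/K

At constant volume, ΔS = nC_V ln(T₂/T₁) with C_V = 5R/2 = 20.79 J mol⁻¹ K⁻¹.
ΔS = 6.07 × 20.79 × ln(914/363) = 117 J/K.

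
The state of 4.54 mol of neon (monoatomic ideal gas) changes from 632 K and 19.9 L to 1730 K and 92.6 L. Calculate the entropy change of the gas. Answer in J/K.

Entropy is a state function: ΔS = nC_V ln(T₂/T₁) + nR ln(V₂/V₁), with C_V = 3R/2 = 12.47 J mol⁻¹ K⁻¹ for a monoatomic ideal gas.
ΔS = 4.54 × [12.47 × ln(1730/632) + 8.314 × ln(92.6/19.9)] = 115 J/K.

ΔS = 115 J/K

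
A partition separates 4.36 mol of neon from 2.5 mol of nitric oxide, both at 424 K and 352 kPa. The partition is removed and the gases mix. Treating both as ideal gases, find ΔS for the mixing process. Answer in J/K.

Mole fractions: x_A = 4.36/6.86 = 0.636, x_B = 0.364.
ΔS_mix = −R(n_A ln x_A + n_B ln x_B) = −8.314 × (4.36 ln 0.636 + 2.5 ln 0.364) = 37.4 J/K.

ΔS_mix = 37.4 J/K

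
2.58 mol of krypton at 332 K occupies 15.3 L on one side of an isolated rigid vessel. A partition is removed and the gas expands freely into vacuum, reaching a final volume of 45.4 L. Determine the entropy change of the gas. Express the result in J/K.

No heat is exchanged and no work is done, so the ideal-gas temperature stays constant.
Entropy is a state function; using a reversible isothermal path, ΔS_gas = nR ln(V₂/V₁) = 2.58 × 8.314 × ln(45.4/15.3) = 23.3 J/K.

ΔS_gas = 23.3 J/K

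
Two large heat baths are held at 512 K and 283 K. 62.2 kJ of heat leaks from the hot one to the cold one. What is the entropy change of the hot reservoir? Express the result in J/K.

ΔS_hot = -121 J/K

The hot reservoir loses heat Q, so ΔS_hot = −Q/T_H = −62200/512 = -121 J/K.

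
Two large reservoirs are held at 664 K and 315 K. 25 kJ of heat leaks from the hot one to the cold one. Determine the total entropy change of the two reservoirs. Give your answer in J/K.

ΔS_hot = −Q/T_H = −25000/664 = -37.65 J/K and ΔS_cold = +Q/T_C = 25000/315 = 79.37 J/K.
ΔS_total = -37.65 + 79.37 = 41.7 J/K, positive as the second law requires.

ΔS_total = 41.7 J/K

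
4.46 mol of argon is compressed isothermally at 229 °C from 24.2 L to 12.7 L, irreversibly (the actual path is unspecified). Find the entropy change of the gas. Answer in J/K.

ΔS_gas = -23.9 J/K

Entropy is a state function, so ΔS_gas depends only on the end states.
For an isothermal ideal gas ΔS_gas = nR ln(V₂/V₁) = 4.46 × 8.314 × ln(12.7/24.2) = -23.9 J/K.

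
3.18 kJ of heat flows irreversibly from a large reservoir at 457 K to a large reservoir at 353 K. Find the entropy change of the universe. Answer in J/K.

ΔS_total = 2.05 J/K

ΔS_hot = −Q/T_H = −3180/457 = -6.958 J/K and ΔS_cold = +Q/T_C = 3180/353 = 9.008 J/K.
ΔS_total = -6.958 + 9.008 = 2.05 J/K, positive as the second law requires.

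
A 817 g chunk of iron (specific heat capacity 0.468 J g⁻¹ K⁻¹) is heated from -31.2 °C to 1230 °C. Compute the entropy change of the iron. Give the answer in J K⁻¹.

ΔS = 698 J/K

In kelvin: T₁ = 241.95 K, T₂ = 1503.15 K. ΔS = ∫dQ_rev/T = m c ln(T₂/T₁) = 817 × 0.468 × ln(1503.15/241.95) = 698 J/K.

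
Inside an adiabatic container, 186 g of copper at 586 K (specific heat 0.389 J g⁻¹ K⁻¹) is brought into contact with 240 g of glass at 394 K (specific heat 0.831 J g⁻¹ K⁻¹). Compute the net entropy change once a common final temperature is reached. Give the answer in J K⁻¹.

Energy balance: T_f = (m₁c₁T₁ + m₂c₂T₂)/(m₁c₁ + m₂c₂) = 445.11 K.
ΔS₁ = m₁c₁ ln(T_f/T₁) = 72.354 × ln(445.11/586) = -19.9 J/K.
ΔS₂ = m₂c₂ ln(T_f/T₂) = 199.44 × ln(445.11/394) = 24.33 J/K.
ΔS_total = -19.9 + 24.33 = 4.43 J/K.

ΔS_total = 4.43 J/K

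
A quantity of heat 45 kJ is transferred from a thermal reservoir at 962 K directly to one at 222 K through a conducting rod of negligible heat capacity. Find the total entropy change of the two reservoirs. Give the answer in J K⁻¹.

ΔS_total = 156 J/K

ΔS_hot = −Q/T_H = −45000/962 = -46.78 J/K and ΔS_cold = +Q/T_C = 45000/222 = 202.7 J/K.
ΔS_total = -46.78 + 202.7 = 156 J/K, positive as the second law requires.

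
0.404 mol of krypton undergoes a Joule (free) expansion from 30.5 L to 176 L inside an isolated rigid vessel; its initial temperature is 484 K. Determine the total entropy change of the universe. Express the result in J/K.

No heat is exchanged and no work is done, so the ideal-gas temperature stays constant.
Entropy is a state function; using a reversible isothermal path, ΔS_gas = nR ln(V₂/V₁) = 0.404 × 8.314 × ln(176/30.5) = 5.89 J/K.
The insulated surroundings exchange no heat, so ΔS_surr = 0 and ΔS_universe = ΔS_gas.

ΔS_universe = 5.89 J/K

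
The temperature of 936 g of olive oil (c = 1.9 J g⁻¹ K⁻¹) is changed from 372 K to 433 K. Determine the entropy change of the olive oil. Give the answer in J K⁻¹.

ΔS = 270 J/K

ΔS = ∫dQ_rev/T = m c ln(T₂/T₁) = 936 × 1.9 × ln(433/372) = 270 J/K.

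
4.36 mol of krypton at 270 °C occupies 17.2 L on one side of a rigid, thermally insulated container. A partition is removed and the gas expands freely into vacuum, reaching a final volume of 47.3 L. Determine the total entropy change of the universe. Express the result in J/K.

ΔS_universe = 36.7 J/K

For an ideal gas in free expansion Q = 0 and W = 0, so T is unchanged.
Entropy is a state function; using a reversible isothermal path, ΔS_gas = nR ln(V₂/V₁) = 4.36 × 8.314 × ln(47.3/17.2) = 36.7 J/K.
The insulated surroundings exchange no heat, so ΔS_surr = 0 and ΔS_universe = ΔS_gas.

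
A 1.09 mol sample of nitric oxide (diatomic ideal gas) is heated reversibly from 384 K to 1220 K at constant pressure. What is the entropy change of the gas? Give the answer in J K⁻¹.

ΔS = 36.7 J/K

At constant pressure, ΔS = nC_p ln(T₂/T₁) with C_p = 7R/2 = 29.1 J mol⁻¹ K⁻¹.
ΔS = 1.09 × 29.1 × ln(1220/384) = 36.7 J/K.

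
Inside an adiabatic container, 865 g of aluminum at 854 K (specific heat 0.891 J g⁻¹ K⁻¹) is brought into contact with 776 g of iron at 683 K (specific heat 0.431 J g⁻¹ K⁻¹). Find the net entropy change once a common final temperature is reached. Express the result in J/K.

Energy balance: T_f = (m₁c₁T₁ + m₂c₂T₂)/(m₁c₁ + m₂c₂) = 802.25 K.
ΔS₁ = m₁c₁ ln(T_f/T₁) = 770.715 × ln(802.25/854) = -48.178 J/K.
ΔS₂ = m₂c₂ ln(T_f/T₂) = 334.456 × ln(802.25/683) = 53.823 J/K.
ΔS_total = -48.178 + 53.823 = 5.65 J/K.

ΔS_total = 5.65 J/K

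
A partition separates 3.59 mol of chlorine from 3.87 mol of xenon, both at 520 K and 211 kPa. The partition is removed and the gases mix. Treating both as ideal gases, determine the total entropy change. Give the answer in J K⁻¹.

ΔS_mix = 42.9 J/K

Mole fractions: x_A = 3.59/7.46 = 0.481, x_B = 0.519.
ΔS_mix = −R(n_A ln x_A + n_B ln x_B) = −8.314 × (3.59 ln 0.481 + 3.87 ln 0.519) = 42.9 J/K.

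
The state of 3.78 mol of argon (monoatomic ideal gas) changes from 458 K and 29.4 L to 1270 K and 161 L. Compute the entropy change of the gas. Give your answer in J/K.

Entropy is a state function: ΔS = nC_V ln(T₂/T₁) + nR ln(V₂/V₁), with C_V = 3R/2 = 12.47 J mol⁻¹ K⁻¹ for a monoatomic ideal gas.
ΔS = 3.78 × [12.47 × ln(1270/458) + 8.314 × ln(161/29.4)] = 102 J/K.

ΔS = 102 J/K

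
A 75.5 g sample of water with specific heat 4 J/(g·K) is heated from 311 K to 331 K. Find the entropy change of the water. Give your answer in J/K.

ΔS = 18.8 J/K

ΔS = ∫dQ_rev/T = m c ln(T₂/T₁) = 75.5 × 4 × ln(331/311) = 18.8 J/K.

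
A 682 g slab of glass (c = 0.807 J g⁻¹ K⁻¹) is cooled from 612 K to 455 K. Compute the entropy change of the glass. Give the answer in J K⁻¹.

ΔS = ∫dQ_rev/T = m c ln(T₂/T₁) = 682 × 0.807 × ln(455/612) = -163 J/K.

ΔS = -163 J/K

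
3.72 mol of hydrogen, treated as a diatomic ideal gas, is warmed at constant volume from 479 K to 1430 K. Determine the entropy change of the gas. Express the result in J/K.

ΔS = 84.6 J/K

At constant volume, ΔS = nC_V ln(T₂/T₁) with C_V = 5R/2 = 20.79 J mol⁻¹ K⁻¹.
ΔS = 3.72 × 20.79 × ln(1430/479) = 84.6 J/K.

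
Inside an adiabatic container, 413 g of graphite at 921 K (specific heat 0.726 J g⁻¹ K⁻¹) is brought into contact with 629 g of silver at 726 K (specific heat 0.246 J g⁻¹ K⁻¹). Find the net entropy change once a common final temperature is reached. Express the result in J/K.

Energy balance: T_f = (m₁c₁T₁ + m₂c₂T₂)/(m₁c₁ + m₂c₂) = 854.62 K.
ΔS₁ = m₁c₁ ln(T_f/T₁) = 299.838 × ln(854.62/921) = -22.43 J/K.
ΔS₂ = m₂c₂ ln(T_f/T₂) = 154.734 × ln(854.62/726) = 25.24 J/K.
ΔS_total = -22.43 + 25.24 = 2.81 J/K.

ΔS_total = 2.81 J/K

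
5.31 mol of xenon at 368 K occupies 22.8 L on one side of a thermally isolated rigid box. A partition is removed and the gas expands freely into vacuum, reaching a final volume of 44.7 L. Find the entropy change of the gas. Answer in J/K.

ΔS_gas = 29.7 J/K

No heat is exchanged and no work is done, so the ideal-gas temperature stays constant.
Entropy is a state function; using a reversible isothermal path, ΔS_gas = nR ln(V₂/V₁) = 5.31 × 8.314 × ln(44.7/22.8) = 29.7 J/K.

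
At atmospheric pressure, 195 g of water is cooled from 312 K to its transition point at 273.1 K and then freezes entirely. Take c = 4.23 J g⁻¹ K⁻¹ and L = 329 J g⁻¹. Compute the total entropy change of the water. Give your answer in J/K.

ΔS = -345 J/K

Cooling step: ΔS₁ = m c ln(T_tr/T_i) = 195 × 4.23 × ln(273.1/312) = -109.8 J/K.
Phase change: ΔS₂ = −mL/T_tr = −195 × 329 / 273.1 = -234.9 J/K.
ΔS_total = (-109.8) + (-234.9) = -345 J/K.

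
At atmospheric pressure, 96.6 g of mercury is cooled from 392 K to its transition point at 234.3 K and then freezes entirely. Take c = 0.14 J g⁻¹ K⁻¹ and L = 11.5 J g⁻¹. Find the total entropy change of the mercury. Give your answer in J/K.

Cooling step: ΔS₁ = m c ln(T_tr/T_i) = 96.6 × 0.14 × ln(234.3/392) = -6.96 J/K.
Phase change: ΔS₂ = −mL/T_tr = −96.6 × 11.5 / 234.3 = -4.741 J/K.
ΔS_total = (-6.96) + (-4.741) = -11.7 J/K.

ΔS = -11.7 J/K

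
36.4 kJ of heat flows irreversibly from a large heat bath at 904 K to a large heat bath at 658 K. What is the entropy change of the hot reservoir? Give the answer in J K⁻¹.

ΔS_hot = -40.3 J/K

The hot reservoir loses heat Q, so ΔS_hot = −Q/T_H = −36400/904 = -40.3 J/K.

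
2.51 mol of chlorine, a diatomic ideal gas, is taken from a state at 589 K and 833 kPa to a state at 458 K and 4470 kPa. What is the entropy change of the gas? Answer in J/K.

ΔS = -53.4 J/K

ΔS = nC_p ln(T₂/T₁) − nR ln(P₂/P₁), with C_p = 7R/2 = 29.1 J mol⁻¹ K⁻¹ for a diatomic ideal gas.
ΔS = 2.51 × [29.1 × ln(458/589) − 8.314 × ln(4470/833)] = -53.4 J/K.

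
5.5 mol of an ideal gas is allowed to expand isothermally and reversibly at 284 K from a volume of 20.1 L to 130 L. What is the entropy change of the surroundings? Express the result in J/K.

ΔS_surr = -85.4 J/K

For an isothermal ideal gas ΔS_gas = nR ln(V₂/V₁) = 5.5 × 8.314 × ln(130/20.1) = 85.4 J/K.
The process is reversible, so ΔS_surr = −ΔS_gas = -85.4 J/K and ΔS_universe = 0.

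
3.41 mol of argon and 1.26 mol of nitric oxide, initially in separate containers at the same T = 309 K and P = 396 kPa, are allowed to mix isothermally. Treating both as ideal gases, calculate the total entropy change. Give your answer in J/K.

Mole fractions: x_A = 3.41/4.67 = 0.73, x_B = 0.27.
ΔS_mix = −R(n_A ln x_A + n_B ln x_B) = −8.314 × (3.41 ln 0.73 + 1.26 ln 0.27) = 22.6 J/K.

ΔS_mix = 22.6 J/K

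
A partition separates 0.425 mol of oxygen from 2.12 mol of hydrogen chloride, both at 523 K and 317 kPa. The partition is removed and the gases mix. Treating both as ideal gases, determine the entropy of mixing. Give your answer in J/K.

Mole fractions: x_A = 0.425/2.54 = 0.167, x_B = 0.833.
ΔS_mix = −R(n_A ln x_A + n_B ln x_B) = −8.314 × (0.425 ln 0.167 + 2.12 ln 0.833) = 9.54 J/K.

ΔS_mix = 9.54 J/K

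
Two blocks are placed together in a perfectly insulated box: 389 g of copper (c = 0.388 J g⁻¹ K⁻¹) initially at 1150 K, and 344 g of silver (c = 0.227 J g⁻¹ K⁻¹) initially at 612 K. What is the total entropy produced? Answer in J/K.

ΔS_total = 9.46 J/K

Energy balance: T_f = (m₁c₁T₁ + m₂c₂T₂)/(m₁c₁ + m₂c₂) = 966.56 K.
ΔS₁ = m₁c₁ ln(T_f/T₁) = 150.932 × ln(966.56/1150) = -26.23 J/K.
ΔS₂ = m₂c₂ ln(T_f/T₂) = 78.088 × ln(966.56/612) = 35.69 J/K.
ΔS_total = -26.23 + 35.69 = 9.46 J/K.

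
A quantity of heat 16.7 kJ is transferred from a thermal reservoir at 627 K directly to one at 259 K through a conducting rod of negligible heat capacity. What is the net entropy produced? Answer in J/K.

ΔS_hot = −Q/T_H = −16700/627 = -26.635 J/K and ΔS_cold = +Q/T_C = 16700/259 = 64.479 J/K.
ΔS_total = -26.635 + 64.479 = 37.8 J/K, positive as the second law requires.

ΔS_total = 37.8 J/K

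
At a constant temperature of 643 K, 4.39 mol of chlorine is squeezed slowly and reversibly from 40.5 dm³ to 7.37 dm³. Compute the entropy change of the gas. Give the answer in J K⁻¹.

For an isothermal ideal gas ΔS_gas = nR ln(V₂/V₁) = 4.39 × 8.314 × ln(7.37/40.5) = -62.2 J/K.

ΔS_gas = -62.2 J/K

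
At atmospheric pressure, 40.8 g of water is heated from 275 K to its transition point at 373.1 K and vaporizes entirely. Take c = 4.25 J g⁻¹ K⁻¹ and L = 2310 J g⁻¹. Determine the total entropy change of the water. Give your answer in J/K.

Warming step: ΔS₁ = m c ln(T_tr/T_i) = 40.8 × 4.25 × ln(373.1/275) = 52.9 J/K.
Phase change: ΔS₂ = +mL/T_tr = 40.8 × 2310 / 373.1 = 252.6 J/K.
ΔS_total = (52.9) + (252.6) = 306 J/K.

ΔS = 306 J/K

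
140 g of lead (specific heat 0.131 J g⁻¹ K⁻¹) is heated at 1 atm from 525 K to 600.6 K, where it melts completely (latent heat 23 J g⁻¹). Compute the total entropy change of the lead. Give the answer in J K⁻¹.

ΔS = 7.83 J/K

Warming step: ΔS₁ = m c ln(T_tr/T_i) = 140 × 0.131 × ln(600.6/525) = 2.467 J/K.
Phase change: ΔS₂ = +mL/T_tr = 140 × 23 / 600.6 = 5.361 J/K.
ΔS_total = (2.467) + (5.361) = 7.83 J/K.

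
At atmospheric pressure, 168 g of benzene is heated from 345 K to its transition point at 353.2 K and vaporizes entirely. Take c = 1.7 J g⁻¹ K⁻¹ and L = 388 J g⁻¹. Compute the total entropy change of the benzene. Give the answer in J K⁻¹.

ΔS = 191 J/K

Warming step: ΔS₁ = m c ln(T_tr/T_i) = 168 × 1.7 × ln(353.2/345) = 6.709 J/K.
Phase change: ΔS₂ = +mL/T_tr = 168 × 388 / 353.2 = 184.6 J/K.
ΔS_total = (6.709) + (184.6) = 191 J/K.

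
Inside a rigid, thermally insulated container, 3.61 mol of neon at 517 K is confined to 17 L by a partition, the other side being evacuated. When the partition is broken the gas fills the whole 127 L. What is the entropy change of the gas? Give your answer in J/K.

No heat is exchanged and no work is done, so the ideal-gas temperature stays constant.
Entropy is a state function; using a reversible isothermal path, ΔS_gas = nR ln(V₂/V₁) = 3.61 × 8.314 × ln(127/17) = 60.4 J/K.

ΔS_gas = 60.4 J/K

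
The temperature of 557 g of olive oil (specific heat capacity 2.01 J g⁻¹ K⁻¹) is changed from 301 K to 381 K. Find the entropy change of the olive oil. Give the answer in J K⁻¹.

ΔS = 264 J/K

ΔS = ∫dQ_rev/T = m c ln(T₂/T₁) = 557 × 2.01 × ln(381/301) = 264 J/K.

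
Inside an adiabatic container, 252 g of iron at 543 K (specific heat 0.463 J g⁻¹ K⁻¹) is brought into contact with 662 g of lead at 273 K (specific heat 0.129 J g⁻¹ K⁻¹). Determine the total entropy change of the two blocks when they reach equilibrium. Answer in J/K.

Energy balance: T_f = (m₁c₁T₁ + m₂c₂T₂)/(m₁c₁ + m₂c₂) = 428.9 K.
ΔS₁ = m₁c₁ ln(T_f/T₁) = 116.676 × ln(428.9/543) = -27.52 J/K.
ΔS₂ = m₂c₂ ln(T_f/T₂) = 85.398 × ln(428.9/273) = 38.58 J/K.
ΔS_total = -27.52 + 38.58 = 11.1 J/K.

ΔS_total = 11.1 J/K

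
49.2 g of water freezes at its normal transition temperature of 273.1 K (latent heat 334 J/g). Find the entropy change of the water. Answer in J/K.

Heat released by the substance: Q = −mL = −49.2 × 334 = −16432.8 J.
At constant T, ΔS = Q_rev/T = −16432.8 / 273.1 = -60.2 J/K.

ΔS = -60.2 J/K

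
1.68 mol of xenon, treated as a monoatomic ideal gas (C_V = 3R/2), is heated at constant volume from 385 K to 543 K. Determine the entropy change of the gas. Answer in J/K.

ΔS = 7.2 J/K

At constant volume, ΔS = nC_V ln(T₂/T₁) with C_V = 3R/2 = 12.47 J mol⁻¹ K⁻¹.
ΔS = 1.68 × 12.47 × ln(543/385) = 7.2 J/K.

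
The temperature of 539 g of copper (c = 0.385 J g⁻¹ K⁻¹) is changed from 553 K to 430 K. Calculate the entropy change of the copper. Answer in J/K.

ΔS = -52.2 J/K

ΔS = ∫dQ_rev/T = m c ln(T₂/T₁) = 539 × 0.385 × ln(430/553) = -52.2 J/K.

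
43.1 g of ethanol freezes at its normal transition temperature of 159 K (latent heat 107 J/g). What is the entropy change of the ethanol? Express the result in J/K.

Heat released by the substance: Q = −mL = −43.1 × 107 = −4611.7 J.
At constant T, ΔS = Q_rev/T = −4611.7 / 159 = -29 J/K.

ΔS = -29 J/K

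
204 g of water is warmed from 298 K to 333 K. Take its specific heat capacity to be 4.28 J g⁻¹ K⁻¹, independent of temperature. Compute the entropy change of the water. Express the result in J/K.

ΔS = ∫dQ_rev/T = m c ln(T₂/T₁) = 204 × 4.28 × ln(333/298) = 97 J/K.

ΔS = 97 J/K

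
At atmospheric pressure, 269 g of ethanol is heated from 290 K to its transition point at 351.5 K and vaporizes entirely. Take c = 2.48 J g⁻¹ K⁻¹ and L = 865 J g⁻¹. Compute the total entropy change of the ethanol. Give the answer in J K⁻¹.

ΔS = 790 J/K

Warming step: ΔS₁ = m c ln(T_tr/T_i) = 269 × 2.48 × ln(351.5/290) = 128.3 J/K.
Phase change: ΔS₂ = +mL/T_tr = 269 × 865 / 351.5 = 662 J/K.
ΔS_total = (128.3) + (662) = 790 J/K.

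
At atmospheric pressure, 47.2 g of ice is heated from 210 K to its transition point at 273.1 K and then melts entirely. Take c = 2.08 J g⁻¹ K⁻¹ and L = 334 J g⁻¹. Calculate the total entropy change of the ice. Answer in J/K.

Warming step: ΔS₁ = m c ln(T_tr/T_i) = 47.2 × 2.08 × ln(273.1/210) = 25.79 J/K.
Phase change: ΔS₂ = +mL/T_tr = 47.2 × 334 / 273.1 = 57.73 J/K.
ΔS_total = (25.79) + (57.73) = 83.5 J/K.

ΔS = 83.5 J/K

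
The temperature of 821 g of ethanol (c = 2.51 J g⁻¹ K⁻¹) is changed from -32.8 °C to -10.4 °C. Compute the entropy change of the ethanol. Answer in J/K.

In kelvin: T₁ = 240.35 K, T₂ = 262.75 K. ΔS = ∫dQ_rev/T = m c ln(T₂/T₁) = 821 × 2.51 × ln(262.75/240.35) = 184 J/K.

ΔS = 184 J/K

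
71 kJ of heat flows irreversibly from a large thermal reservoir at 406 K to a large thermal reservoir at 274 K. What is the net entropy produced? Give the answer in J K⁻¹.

ΔS_hot = −Q/T_H = −71000/406 = -174.9 J/K and ΔS_cold = +Q/T_C = 71000/274 = 259.1 J/K.
ΔS_total = -174.9 + 259.1 = 84.2 J/K, positive as the second law requires.

ΔS_total = 84.2 J/K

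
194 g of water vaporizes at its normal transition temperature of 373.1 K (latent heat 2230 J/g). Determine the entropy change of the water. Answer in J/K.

Heat absorbed by the substance: Q = mL = 194 × 2230 = 432620 J.
At constant T, ΔS = Q_rev/T = 432620 / 373.1 = 1160 J/K.

ΔS = 1160 J/K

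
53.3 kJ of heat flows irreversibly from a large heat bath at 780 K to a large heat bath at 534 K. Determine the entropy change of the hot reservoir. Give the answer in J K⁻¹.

ΔS_hot = -68.3 J/K

The hot reservoir loses heat Q, so ΔS_hot = −Q/T_H = −53300/780 = -68.3 J/K.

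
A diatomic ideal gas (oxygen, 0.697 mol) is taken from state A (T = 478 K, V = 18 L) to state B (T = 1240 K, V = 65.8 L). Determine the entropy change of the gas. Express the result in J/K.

Entropy is a state function: ΔS = nC_V ln(T₂/T₁) + nR ln(V₂/V₁), with C_V = 5R/2 = 20.79 J mol⁻¹ K⁻¹ for a diatomic ideal gas.
ΔS = 0.697 × [20.79 × ln(1240/478) + 8.314 × ln(65.8/18)] = 21.3 J/K.

ΔS = 21.3 J/K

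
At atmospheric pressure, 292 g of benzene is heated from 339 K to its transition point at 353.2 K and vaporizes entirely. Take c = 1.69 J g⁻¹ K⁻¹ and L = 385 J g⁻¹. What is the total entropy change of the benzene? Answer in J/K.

Warming step: ΔS₁ = m c ln(T_tr/T_i) = 292 × 1.69 × ln(353.2/339) = 20.25 J/K.
Phase change: ΔS₂ = +mL/T_tr = 292 × 385 / 353.2 = 318.3 J/K.
ΔS_total = (20.25) + (318.3) = 339 J/K.

ΔS = 339 J/K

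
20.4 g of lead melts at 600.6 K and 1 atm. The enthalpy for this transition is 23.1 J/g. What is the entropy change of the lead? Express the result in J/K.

ΔS = 0.785 J/K

Heat absorbed by the substance: Q = mL = 20.4 × 23.1 = 471.24 J.
At constant T, ΔS = Q_rev/T = 471.24 / 600.6 = 0.785 J/K.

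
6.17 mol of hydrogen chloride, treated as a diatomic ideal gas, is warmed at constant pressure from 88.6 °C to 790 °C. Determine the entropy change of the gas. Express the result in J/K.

ΔS = 194 J/K

In kelvin: T₁ = 361.75 K, T₂ = 1063.15 K. At constant pressure, ΔS = nC_p ln(T₂/T₁) with C_p = 7R/2 = 29.1 J mol⁻¹ K⁻¹.
ΔS = 6.17 × 29.1 × ln(1063.15/361.75) = 194 J/K.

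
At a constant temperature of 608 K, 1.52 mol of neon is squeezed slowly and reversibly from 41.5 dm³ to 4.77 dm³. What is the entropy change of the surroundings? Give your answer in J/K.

For an isothermal ideal gas ΔS_gas = nR ln(V₂/V₁) = 1.52 × 8.314 × ln(4.77/41.5) = -27.3 J/K.
The process is reversible, so ΔS_surr = −ΔS_gas = 27.3 J/K and ΔS_universe = 0.

ΔS_surr = 27.3 J/K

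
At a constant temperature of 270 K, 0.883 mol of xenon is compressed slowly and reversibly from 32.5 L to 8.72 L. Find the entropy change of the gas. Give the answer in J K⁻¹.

For an isothermal ideal gas ΔS_gas = nR ln(V₂/V₁) = 0.883 × 8.314 × ln(8.72/32.5) = -9.66 J/K.

ΔS_gas = -9.66 J/K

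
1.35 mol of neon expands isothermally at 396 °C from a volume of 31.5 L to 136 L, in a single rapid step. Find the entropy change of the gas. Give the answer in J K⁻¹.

Entropy is a state function, so ΔS_gas depends only on the end states.
For an isothermal ideal gas ΔS_gas = nR ln(V₂/V₁) = 1.35 × 8.314 × ln(136/31.5) = 16.4 J/K.

ΔS_gas = 16.4 J/K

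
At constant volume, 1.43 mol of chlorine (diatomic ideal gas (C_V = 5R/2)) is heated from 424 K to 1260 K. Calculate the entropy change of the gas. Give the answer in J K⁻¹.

ΔS = 32.4 J/K

At constant volume, ΔS = nC_V ln(T₂/T₁) with C_V = 5R/2 = 20.79 J mol⁻¹ K⁻¹.
ΔS = 1.43 × 20.79 × ln(1260/424) = 32.4 J/K.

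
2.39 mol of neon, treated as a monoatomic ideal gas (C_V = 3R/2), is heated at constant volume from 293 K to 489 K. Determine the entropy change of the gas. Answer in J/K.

At constant volume, ΔS = nC_V ln(T₂/T₁) with C_V = 3R/2 = 12.47 J mol⁻¹ K⁻¹.
ΔS = 2.39 × 12.47 × ln(489/293) = 15.3 J/K.

ΔS = 15.3 J/K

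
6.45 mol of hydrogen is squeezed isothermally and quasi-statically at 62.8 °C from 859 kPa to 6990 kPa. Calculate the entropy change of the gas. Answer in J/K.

ΔS_gas = -112 J/K

For an isothermal ideal gas ΔS_gas = nR ln(P₁/P₂) = 6.45 × 8.314 × ln(859/6990) = -112 J/K.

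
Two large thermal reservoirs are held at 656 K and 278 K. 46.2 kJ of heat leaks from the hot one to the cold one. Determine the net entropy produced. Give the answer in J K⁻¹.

ΔS_total = 95.8 J/K

ΔS_hot = −Q/T_H = −46200/656 = -70.43 J/K and ΔS_cold = +Q/T_C = 46200/278 = 166.2 J/K.
ΔS_total = -70.43 + 166.2 = 95.8 J/K, positive as the second law requires.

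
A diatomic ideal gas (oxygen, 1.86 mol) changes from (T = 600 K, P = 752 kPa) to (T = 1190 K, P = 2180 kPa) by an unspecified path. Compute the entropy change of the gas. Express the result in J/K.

ΔS = 20.6 J/K

ΔS = nC_p ln(T₂/T₁) − nR ln(P₂/P₁), with C_p = 7R/2 = 29.1 J mol⁻¹ K⁻¹ for a diatomic ideal gas.
ΔS = 1.86 × [29.1 × ln(1190/600) − 8.314 × ln(2180/752)] = 20.6 J/K.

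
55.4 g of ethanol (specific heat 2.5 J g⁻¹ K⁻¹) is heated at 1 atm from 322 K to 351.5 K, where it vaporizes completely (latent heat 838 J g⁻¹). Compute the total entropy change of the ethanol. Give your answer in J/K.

ΔS = 144 J/K

Warming step: ΔS₁ = m c ln(T_tr/T_i) = 55.4 × 2.5 × ln(351.5/322) = 12.14 J/K.
Phase change: ΔS₂ = +mL/T_tr = 55.4 × 838 / 351.5 = 132.1 J/K.
ΔS_total = (12.14) + (132.1) = 144 J/K.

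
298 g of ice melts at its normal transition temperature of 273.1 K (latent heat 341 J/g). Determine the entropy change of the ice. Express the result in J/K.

ΔS = 372 J/K

Heat absorbed by the substance: Q = mL = 298 × 341 = 101618 J.
At constant T, ΔS = Q_rev/T = 101618 / 273.1 = 372 J/K.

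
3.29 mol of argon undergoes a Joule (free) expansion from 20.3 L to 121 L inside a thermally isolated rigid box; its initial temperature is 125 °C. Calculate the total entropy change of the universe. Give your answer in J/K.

ΔS_universe = 48.8 J/K

No heat is exchanged and no work is done, so the ideal-gas temperature stays constant.
Entropy is a state function; using a reversible isothermal path, ΔS_gas = nR ln(V₂/V₁) = 3.29 × 8.314 × ln(121/20.3) = 48.8 J/K.
The insulated surroundings exchange no heat, so ΔS_surr = 0 and ΔS_universe = ΔS_gas.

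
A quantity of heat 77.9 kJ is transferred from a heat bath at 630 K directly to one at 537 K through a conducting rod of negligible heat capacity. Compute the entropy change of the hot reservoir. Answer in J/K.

The hot reservoir loses heat Q, so ΔS_hot = −Q/T_H = −77900/630 = -124 J/K.

ΔS_hot = -124 J/K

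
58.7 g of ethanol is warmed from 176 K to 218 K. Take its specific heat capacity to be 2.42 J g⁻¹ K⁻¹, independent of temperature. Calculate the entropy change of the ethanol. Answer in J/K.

ΔS = 30.4 J/K

ΔS = ∫dQ_rev/T = m c ln(T₂/T₁) = 58.7 × 2.42 × ln(218/176) = 30.4 J/K.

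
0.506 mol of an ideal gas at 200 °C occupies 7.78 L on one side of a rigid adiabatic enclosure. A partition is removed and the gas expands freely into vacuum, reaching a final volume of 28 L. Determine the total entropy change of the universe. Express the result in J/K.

No heat is exchanged and no work is done, so the ideal-gas temperature stays constant.
Entropy is a state function; using a reversible isothermal path, ΔS_gas = nR ln(V₂/V₁) = 0.506 × 8.314 × ln(28/7.78) = 5.39 J/K.
The insulated surroundings exchange no heat, so ΔS_surr = 0 and ΔS_universe = ΔS_gas.

ΔS_universe = 5.39 J/K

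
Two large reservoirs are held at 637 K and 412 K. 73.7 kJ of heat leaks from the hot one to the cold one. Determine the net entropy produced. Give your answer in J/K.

ΔS_total = 63.2 J/K

ΔS_hot = −Q/T_H = −73700/637 = -115.7 J/K and ΔS_cold = +Q/T_C = 73700/412 = 178.9 J/K.
ΔS_total = -115.7 + 178.9 = 63.2 J/K, positive as the second law requires.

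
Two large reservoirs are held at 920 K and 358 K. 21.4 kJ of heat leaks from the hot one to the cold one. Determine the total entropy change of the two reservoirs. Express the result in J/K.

ΔS_hot = −Q/T_H = −21400/920 = -23.26 J/K and ΔS_cold = +Q/T_C = 21400/358 = 59.78 J/K.
ΔS_total = -23.26 + 59.78 = 36.5 J/K, positive as the second law requires.

ΔS_total = 36.5 J/K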